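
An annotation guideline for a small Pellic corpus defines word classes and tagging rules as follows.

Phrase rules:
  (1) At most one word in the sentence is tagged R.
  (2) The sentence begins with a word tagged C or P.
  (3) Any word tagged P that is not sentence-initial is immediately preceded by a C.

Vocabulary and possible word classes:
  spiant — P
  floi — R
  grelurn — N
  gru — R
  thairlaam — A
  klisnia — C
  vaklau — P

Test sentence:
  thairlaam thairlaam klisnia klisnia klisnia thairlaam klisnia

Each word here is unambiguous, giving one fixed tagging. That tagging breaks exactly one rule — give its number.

2

Fixed tagging: A A C C C A C.
Rule check: R1 ✓, R2 ✗, R3 ✓.
Only rule 2 fails.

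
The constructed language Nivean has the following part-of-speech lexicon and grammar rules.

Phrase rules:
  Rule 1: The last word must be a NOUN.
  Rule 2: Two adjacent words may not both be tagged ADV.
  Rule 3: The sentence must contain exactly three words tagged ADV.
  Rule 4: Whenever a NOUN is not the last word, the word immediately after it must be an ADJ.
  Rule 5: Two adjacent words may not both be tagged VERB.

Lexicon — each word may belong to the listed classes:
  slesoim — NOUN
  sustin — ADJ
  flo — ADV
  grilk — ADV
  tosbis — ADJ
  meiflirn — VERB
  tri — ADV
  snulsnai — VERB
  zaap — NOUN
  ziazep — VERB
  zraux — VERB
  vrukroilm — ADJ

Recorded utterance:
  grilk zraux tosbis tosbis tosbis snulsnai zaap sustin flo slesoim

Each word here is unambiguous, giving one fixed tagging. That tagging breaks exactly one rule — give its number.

Fixed tagging: ADV VERB ADJ ADJ ADJ VERB NOUN ADJ ADV NOUN.
Applying the rules: R1 ✓, R2 ✓, R3 ✗, R4 ✓, R5 ✓.
Only rule 3 fails.

3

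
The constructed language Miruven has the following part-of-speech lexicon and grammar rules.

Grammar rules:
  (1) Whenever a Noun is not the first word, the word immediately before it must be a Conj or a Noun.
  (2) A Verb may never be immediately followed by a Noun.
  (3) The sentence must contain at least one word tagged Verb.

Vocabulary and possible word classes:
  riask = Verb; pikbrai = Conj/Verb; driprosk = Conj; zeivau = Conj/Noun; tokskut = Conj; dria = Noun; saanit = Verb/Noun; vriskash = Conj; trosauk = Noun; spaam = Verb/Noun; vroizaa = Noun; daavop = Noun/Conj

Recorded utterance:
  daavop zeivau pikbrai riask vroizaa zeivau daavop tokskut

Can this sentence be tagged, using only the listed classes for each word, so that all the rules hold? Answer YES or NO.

NO

Candidates per position — 1:daavop {Noun,Conj}; 2:zeivau {Conj,Noun}; 3:pikbrai {Conj,Verb}; 4:riask {Verb}; 5:vroizaa {Noun}; 6:zeivau {Conj,Noun}; 7:daavop {Noun,Conj}; 8:tokskut {Conj}.
Rule 1 cannot be satisfied by any choice of tags from the lexicon.
So there is no consistent tagging.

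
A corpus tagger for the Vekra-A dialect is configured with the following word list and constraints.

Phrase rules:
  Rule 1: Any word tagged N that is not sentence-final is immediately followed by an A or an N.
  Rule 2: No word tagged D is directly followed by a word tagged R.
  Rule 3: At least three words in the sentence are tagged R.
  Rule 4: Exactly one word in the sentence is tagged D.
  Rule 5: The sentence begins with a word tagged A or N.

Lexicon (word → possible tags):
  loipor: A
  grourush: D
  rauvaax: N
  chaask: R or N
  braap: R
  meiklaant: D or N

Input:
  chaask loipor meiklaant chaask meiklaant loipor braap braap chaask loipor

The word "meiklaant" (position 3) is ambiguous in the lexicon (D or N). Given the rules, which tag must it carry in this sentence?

D

Candidates per position — 1:chaask {R,N}; 2:loipor {A}; 3:meiklaant {D,N}; 4:chaask {R,N}; 5:meiklaant {D,N}; 6:loipor {A}; 7:braap {R}; 8:braap {R}; 9:chaask {R,N}; 10:loipor {A}.
At position 1, choosing R makes rule 5 impossible to satisfy; hence N.
Position 3: the remaining choice is settled jointly with positions 4, 5, 9 — only D at position 3 is part of a tagging that satisfies every rule.
That leaves exactly one tagging: N A D N N A R R R A.
Check: rule 1 ok; rule 2 ok; rule 3 ok; rule 4 ok; rule 5 ok.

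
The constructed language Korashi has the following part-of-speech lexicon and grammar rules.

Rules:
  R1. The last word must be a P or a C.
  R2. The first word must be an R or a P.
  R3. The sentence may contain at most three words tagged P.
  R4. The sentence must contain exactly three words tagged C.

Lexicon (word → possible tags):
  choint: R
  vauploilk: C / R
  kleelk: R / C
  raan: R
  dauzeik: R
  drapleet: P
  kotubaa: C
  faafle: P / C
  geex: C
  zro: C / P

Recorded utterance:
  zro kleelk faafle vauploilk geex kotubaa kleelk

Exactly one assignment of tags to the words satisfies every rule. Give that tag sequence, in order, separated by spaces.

P R P R C C C

Candidates per position — 1:zro {C,P}; 2:kleelk {R,C}; 3:faafle {P,C}; 4:vauploilk {C,R}; 5:geex {C}; 6:kotubaa {C}; 7:kleelk {R,C}.
If word 1 were C, no tagging could satisfy rule 2; so word 1 is P.
If word 7 were R, no tagging could satisfy rule 1; so word 7 is C.
If word 2 were C, no tagging could satisfy rule 4; so word 2 is R.
If word 3 were C, no tagging could satisfy rule 4; so word 3 is P.
If word 4 were C, no tagging could satisfy rule 4; so word 4 is R.
The unique satisfying tagging is: P R P R C C C.
Check: rule 1 holds; rule 2 holds; rule 3 holds; rule 4 holds.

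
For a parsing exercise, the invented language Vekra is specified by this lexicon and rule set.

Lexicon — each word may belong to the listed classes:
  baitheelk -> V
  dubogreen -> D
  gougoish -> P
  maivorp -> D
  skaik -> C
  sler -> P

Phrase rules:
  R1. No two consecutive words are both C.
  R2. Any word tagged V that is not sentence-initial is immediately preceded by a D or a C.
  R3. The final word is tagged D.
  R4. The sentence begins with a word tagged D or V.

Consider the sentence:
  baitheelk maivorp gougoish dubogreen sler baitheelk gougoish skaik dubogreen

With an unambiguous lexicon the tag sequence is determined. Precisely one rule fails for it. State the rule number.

2

Fixed tagging: V D P D P V P C D.
Applying the rules: R1 ok, R2 fails, R3 ok, R4 ok.
Only rule 2 fails.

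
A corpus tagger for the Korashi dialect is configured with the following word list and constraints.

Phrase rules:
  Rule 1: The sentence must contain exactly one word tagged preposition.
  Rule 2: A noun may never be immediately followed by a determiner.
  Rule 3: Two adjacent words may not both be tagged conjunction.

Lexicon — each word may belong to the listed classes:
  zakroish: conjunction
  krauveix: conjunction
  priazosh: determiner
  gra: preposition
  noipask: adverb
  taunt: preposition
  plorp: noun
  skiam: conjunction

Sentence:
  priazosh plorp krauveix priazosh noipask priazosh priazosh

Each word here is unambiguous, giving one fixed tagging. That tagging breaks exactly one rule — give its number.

Fixed tagging: determiner noun conjunction determiner adverb determiner determiner.
Checking each rule: R1 fails, R2 ok, R3 ok.
Only rule 1 fails.

1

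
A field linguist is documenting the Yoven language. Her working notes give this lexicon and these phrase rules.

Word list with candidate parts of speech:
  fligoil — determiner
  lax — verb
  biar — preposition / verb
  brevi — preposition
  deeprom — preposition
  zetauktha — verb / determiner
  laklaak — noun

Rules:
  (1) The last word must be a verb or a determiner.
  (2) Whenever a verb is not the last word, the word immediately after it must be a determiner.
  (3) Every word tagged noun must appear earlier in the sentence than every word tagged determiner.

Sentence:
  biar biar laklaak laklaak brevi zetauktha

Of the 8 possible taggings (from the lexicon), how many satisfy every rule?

2

Candidates per position — 1:biar {preposition,verb}; 2:biar {preposition,verb}; 3:laklaak {noun}; 4:laklaak {noun}; 5:brevi {preposition}; 6:zetauktha {verb,determiner}.
There are 8 candidate sequences in total.
The sequences that satisfy every rule: preposition preposition noun noun preposition verb; preposition preposition noun noun preposition determiner.
Count = 2.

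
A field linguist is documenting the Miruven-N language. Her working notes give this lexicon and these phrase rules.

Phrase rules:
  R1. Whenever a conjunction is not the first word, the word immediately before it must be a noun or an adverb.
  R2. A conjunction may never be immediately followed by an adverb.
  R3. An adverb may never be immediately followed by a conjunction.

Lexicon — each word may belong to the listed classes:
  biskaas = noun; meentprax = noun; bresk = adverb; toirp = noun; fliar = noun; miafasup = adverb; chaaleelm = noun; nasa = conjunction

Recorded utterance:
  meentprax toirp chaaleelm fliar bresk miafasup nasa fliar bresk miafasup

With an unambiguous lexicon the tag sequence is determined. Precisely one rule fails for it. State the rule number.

Fixed tagging: noun noun noun noun adverb adverb conjunction noun adverb adverb.
Applying the rules: R1 ok, R2 ok, R3 fails.
Only rule 3 fails.

3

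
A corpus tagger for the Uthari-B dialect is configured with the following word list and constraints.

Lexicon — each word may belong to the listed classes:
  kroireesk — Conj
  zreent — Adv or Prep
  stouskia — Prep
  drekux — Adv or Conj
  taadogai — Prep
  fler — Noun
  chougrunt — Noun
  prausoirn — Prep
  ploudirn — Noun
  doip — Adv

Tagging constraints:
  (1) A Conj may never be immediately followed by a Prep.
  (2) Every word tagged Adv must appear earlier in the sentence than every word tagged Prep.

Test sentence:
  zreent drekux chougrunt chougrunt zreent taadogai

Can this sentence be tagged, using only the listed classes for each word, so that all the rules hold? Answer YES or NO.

YES

Candidates per position — 1:zreent {Adv,Prep}; 2:drekux {Adv,Conj}; 3:chougrunt {Noun}; 4:chougrunt {Noun}; 5:zreent {Adv,Prep}; 6:taadogai {Prep}.
One satisfying assignment: Adv Conj Noun Noun Prep Prep.
Rule-by-rule: rule 1 ✓; rule 2 ✓.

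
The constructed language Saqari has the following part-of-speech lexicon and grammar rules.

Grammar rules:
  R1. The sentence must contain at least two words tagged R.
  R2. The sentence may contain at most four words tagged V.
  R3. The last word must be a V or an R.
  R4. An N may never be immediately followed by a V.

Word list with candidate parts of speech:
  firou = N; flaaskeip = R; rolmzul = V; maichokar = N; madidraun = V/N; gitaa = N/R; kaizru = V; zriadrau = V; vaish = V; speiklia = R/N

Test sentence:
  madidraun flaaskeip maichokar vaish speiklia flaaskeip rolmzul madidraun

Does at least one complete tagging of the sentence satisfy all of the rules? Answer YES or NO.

NO

Candidates per position — 1:madidraun {V,N}; 2:flaaskeip {R}; 3:maichokar {N}; 4:vaish {V}; 5:speiklia {R,N}; 6:flaaskeip {R}; 7:rolmzul {V}; 8:madidraun {V,N}.
Rule 4 cannot be satisfied by any choice of tags from the lexicon.
So there is no consistent tagging.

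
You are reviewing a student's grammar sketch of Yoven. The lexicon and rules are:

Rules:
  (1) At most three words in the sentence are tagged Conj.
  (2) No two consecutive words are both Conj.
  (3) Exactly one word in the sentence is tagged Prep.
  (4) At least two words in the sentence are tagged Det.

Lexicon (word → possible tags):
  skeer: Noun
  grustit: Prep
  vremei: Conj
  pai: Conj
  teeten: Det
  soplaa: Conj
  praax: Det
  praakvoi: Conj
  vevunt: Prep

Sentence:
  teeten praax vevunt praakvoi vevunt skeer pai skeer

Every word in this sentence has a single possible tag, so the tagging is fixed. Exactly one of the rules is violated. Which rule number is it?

3

Fixed tagging: Det Det Prep Conj Prep Noun Conj Noun.
Rule check: R1 pass, R2 pass, R3 fail, R4 pass.
Only rule 3 fails.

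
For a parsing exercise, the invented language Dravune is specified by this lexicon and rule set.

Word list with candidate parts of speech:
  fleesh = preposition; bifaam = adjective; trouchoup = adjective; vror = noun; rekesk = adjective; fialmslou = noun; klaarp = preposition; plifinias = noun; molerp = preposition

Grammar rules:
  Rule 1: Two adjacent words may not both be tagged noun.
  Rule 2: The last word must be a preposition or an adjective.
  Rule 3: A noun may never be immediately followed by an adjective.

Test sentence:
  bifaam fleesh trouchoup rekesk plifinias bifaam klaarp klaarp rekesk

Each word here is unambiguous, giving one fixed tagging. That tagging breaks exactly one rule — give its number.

3

Fixed tagging: adjective preposition adjective adjective noun adjective preposition preposition adjective.
Checking each rule: R1 ok, R2 ok, R3 fails.
Only rule 3 fails.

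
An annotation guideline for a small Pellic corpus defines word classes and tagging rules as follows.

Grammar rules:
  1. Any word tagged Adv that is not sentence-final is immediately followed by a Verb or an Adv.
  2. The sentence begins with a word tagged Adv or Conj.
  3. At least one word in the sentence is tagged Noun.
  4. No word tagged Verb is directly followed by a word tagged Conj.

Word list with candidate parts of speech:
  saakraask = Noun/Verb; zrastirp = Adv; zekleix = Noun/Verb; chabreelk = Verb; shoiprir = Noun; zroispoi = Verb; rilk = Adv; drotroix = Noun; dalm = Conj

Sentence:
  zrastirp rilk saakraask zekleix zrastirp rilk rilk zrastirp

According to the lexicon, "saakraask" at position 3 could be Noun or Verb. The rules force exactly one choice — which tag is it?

Candidates per position — 1:zrastirp {Adv}; 2:rilk {Adv}; 3:saakraask {Noun,Verb}; 4:zekleix {Noun,Verb}; 5:zrastirp {Adv}; 6:rilk {Adv}; 7:rilk {Adv}; 8:zrastirp {Adv}.
At position 3, choosing Noun makes rule 1 impossible to satisfy; hence Verb.
At position 4, choosing Verb makes rule 3 impossible to satisfy; hence Noun.
So the tagging must be: Adv Adv Verb Noun Adv Adv Adv Adv.
Rule-by-rule: rule 1 ok; rule 2 ok; rule 3 ok; rule 4 ok.

Verb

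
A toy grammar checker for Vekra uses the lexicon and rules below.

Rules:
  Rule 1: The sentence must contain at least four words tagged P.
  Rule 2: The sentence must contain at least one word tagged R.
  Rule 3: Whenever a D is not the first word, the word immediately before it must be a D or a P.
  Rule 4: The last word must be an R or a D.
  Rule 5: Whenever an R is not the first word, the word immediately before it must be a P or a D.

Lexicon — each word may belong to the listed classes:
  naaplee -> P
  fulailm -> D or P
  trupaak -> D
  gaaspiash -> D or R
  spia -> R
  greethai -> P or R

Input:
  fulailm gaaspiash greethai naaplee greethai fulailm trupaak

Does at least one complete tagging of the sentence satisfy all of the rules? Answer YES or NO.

YES

Candidates per position — 1:fulailm {D,P}; 2:gaaspiash {D,R}; 3:greethai {P,R}; 4:naaplee {P}; 5:greethai {P,R}; 6:fulailm {D,P}; 7:trupaak {D}.
One satisfying assignment: D R P P P P D.
Checking: rule 1 satisfied; rule 2 satisfied; rule 3 satisfied; rule 4 satisfied; rule 5 satisfied.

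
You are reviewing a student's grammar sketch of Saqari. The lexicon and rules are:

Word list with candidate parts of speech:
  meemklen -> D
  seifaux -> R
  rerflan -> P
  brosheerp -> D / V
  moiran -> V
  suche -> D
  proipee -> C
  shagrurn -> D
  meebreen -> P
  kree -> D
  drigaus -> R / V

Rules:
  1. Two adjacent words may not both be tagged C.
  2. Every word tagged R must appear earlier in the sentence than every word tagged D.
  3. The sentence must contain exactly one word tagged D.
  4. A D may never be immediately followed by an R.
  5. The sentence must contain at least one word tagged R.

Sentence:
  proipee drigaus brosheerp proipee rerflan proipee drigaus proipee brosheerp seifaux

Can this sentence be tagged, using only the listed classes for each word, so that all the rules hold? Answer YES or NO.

NO

Candidates per position — 1:proipee {C}; 2:drigaus {R,V}; 3:brosheerp {D,V}; 4:proipee {C}; 5:rerflan {P}; 6:proipee {C}; 7:drigaus {R,V}; 8:proipee {C}; 9:brosheerp {D,V}; 10:seifaux {R}.
Every candidate sequence violates at least one rule; no consistent tagging exists.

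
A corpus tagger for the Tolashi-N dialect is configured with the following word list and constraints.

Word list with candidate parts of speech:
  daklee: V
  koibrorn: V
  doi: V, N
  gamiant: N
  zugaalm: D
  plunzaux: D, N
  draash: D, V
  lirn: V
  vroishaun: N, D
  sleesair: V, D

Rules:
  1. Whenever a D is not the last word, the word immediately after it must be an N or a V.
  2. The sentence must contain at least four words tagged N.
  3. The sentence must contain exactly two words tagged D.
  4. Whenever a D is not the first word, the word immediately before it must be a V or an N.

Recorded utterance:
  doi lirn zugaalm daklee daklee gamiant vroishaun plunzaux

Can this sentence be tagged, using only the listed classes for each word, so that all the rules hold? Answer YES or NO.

Candidates per position — 1:doi {V,N}; 2:lirn {V}; 3:zugaalm {D}; 4:daklee {V}; 5:daklee {V}; 6:gamiant {N}; 7:vroishaun {N,D}; 8:plunzaux {D,N}.
Every candidate sequence violates at least one rule; no consistent tagging exists.

NO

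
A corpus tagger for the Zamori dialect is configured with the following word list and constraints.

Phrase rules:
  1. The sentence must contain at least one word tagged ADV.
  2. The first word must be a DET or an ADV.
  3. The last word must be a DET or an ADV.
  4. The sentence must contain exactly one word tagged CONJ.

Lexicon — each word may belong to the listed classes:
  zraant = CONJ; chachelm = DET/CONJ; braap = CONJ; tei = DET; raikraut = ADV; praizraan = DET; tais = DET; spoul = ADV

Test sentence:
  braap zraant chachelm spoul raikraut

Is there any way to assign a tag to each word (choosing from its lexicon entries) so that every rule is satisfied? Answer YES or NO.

NO

Candidates per position — 1:braap {CONJ}; 2:zraant {CONJ}; 3:chachelm {DET,CONJ}; 4:spoul {ADV}; 5:raikraut {ADV}.
Rule 2 cannot be satisfied by any choice of tags from the lexicon.
So there is no consistent tagging.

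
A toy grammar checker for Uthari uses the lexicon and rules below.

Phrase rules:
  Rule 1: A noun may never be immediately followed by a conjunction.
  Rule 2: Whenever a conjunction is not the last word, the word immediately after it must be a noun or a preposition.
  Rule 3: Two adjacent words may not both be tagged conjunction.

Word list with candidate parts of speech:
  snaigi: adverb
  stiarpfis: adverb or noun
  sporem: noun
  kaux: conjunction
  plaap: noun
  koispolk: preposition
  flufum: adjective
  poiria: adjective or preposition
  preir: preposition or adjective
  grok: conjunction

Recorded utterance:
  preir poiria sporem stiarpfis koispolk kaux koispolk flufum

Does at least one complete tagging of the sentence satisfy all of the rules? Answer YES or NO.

Candidates per position — 1:preir {preposition,adjective}; 2:poiria {adjective,preposition}; 3:sporem {noun}; 4:stiarpfis {adverb,noun}; 5:koispolk {preposition}; 6:kaux {conjunction}; 7:koispolk {preposition}; 8:flufum {adjective}.
One satisfying assignment: preposition adjective noun noun preposition conjunction preposition adjective.
Check: rule 1 holds; rule 2 holds; rule 3 holds.

YES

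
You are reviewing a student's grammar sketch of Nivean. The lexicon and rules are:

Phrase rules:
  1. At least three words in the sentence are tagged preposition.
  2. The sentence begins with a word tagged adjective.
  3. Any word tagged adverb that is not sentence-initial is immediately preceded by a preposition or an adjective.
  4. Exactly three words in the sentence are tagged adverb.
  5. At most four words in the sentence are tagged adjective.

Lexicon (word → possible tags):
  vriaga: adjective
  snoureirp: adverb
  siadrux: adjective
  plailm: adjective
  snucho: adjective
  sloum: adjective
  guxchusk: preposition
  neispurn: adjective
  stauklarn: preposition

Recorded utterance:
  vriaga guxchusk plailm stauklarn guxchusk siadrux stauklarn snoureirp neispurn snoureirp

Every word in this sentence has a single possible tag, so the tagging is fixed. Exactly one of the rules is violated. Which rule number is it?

4

Fixed tagging: adjective preposition adjective preposition preposition adjective preposition adverb adjective adverb.
Rule check: R1 ok, R2 ok, R3 ok, R4 fails, R5 ok.
Only rule 4 fails.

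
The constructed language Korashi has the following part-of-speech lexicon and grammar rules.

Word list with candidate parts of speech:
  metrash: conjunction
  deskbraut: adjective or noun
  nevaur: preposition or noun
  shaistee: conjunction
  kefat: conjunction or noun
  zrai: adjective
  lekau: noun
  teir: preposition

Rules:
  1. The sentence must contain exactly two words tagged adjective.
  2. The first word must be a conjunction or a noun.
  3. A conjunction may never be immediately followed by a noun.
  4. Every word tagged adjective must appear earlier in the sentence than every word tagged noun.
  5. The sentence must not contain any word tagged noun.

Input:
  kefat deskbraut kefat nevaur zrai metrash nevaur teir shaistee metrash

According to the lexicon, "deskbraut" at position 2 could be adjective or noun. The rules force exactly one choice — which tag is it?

adjective

Candidates per position — 1:kefat {conjunction,noun}; 2:deskbraut {adjective,noun}; 3:kefat {conjunction,noun}; 4:nevaur {preposition,noun}; 5:zrai {adjective}; 6:metrash {conjunction}; 7:nevaur {preposition,noun}; 8:teir {preposition}; 9:shaistee {conjunction}; 10:metrash {conjunction}.
Position 1: noun is ruled out by rule 4; that leaves conjunction.
Position 2: noun is ruled out by rule 1; that leaves adjective.
Position 3: noun is ruled out by rule 4; that leaves conjunction.
Position 4: noun is ruled out by rule 3; that leaves preposition.
Position 7: noun is ruled out by rule 3; that leaves preposition.
So the tagging must be: conjunction adjective conjunction preposition adjective conjunction preposition preposition conjunction conjunction.
Check: rule 1 holds; rule 2 holds; rule 3 holds; rule 4 holds; rule 5 holds.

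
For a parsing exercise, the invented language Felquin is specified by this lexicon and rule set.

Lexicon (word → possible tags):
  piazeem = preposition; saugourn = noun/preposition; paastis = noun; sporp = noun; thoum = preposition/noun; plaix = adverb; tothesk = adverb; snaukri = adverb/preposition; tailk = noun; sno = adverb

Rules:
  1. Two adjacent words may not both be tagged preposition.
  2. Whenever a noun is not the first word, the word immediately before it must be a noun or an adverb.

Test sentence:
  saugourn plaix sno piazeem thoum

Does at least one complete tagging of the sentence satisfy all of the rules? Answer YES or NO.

Candidates per position — 1:saugourn {noun,preposition}; 2:plaix {adverb}; 3:sno {adverb}; 4:piazeem {preposition}; 5:thoum {preposition,noun}.
Every candidate sequence violates at least one rule; no consistent tagging exists.

NO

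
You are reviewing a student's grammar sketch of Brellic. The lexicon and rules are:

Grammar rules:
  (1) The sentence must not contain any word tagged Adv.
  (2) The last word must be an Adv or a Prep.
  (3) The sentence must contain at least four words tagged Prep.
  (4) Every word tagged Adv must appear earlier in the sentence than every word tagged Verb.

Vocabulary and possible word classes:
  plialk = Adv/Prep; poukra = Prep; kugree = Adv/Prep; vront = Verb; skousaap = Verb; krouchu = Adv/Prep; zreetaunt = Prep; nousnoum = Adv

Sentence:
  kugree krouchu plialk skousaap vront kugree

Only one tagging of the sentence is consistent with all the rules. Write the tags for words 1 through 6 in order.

Candidates per position — 1:kugree {Adv,Prep}; 2:krouchu {Adv,Prep}; 3:plialk {Adv,Prep}; 4:skousaap {Verb}; 5:vront {Verb}; 6:kugree {Adv,Prep}.
At position 1, choosing Adv makes rule 1 impossible to satisfy; hence Prep.
At position 2, choosing Adv makes rule 1 impossible to satisfy; hence Prep.
At position 3, choosing Adv makes rule 1 impossible to satisfy; hence Prep.
At position 6, choosing Adv makes rule 1 impossible to satisfy; hence Prep.
The unique satisfying tagging is: Prep Prep Prep Verb Verb Prep.
Verifying each rule — rule 1 satisfied; rule 2 satisfied; rule 3 satisfied; rule 4 satisfied.

Prep Prep Prep Verb Verb Prep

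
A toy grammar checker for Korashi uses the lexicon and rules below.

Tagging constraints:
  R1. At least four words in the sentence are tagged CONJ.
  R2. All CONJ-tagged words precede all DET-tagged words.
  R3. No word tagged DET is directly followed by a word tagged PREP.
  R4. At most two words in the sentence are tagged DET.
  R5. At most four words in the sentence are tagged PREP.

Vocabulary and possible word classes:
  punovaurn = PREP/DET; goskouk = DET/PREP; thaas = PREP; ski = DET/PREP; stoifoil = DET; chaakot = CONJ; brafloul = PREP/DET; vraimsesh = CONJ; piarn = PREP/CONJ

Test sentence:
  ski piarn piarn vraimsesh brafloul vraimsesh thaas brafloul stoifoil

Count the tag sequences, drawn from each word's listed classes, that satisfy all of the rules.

Candidates per position — 1:ski {DET,PREP}; 2:piarn {PREP,CONJ}; 3:piarn {PREP,CONJ}; 4:vraimsesh {CONJ}; 5:brafloul {PREP,DET}; 6:vraimsesh {CONJ}; 7:thaas {PREP}; 8:brafloul {PREP,DET}; 9:stoifoil {DET}.
There are 32 candidate sequences in total.
The sequences that satisfy every rule: PREP CONJ CONJ CONJ PREP CONJ PREP PREP DET; PREP CONJ CONJ CONJ PREP CONJ PREP DET DET.
Count = 2.

2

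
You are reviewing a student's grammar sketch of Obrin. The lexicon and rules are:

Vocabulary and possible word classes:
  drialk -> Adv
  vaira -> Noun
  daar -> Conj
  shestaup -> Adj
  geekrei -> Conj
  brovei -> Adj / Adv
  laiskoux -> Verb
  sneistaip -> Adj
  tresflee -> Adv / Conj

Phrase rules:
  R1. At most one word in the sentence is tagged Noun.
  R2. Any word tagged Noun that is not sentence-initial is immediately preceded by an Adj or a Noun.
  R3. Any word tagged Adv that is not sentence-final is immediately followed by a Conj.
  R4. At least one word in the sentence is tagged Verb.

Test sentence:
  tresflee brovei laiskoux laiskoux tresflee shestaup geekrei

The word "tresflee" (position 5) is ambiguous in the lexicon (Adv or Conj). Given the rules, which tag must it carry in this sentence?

Conj

Candidates per position — 1:tresflee {Adv,Conj}; 2:brovei {Adj,Adv}; 3:laiskoux {Verb}; 4:laiskoux {Verb}; 5:tresflee {Adv,Conj}; 6:shestaup {Adj}; 7:geekrei {Conj}.
At position 1, choosing Adv makes rule 3 impossible to satisfy; hence Conj.
At position 2, choosing Adv makes rule 3 impossible to satisfy; hence Adj.
At position 5, choosing Adv makes rule 3 impossible to satisfy; hence Conj.
The unique satisfying tagging is: Conj Adj Verb Verb Conj Adj Conj.
Checking: rule 1 satisfied; rule 2 satisfied; rule 3 satisfied; rule 4 satisfied.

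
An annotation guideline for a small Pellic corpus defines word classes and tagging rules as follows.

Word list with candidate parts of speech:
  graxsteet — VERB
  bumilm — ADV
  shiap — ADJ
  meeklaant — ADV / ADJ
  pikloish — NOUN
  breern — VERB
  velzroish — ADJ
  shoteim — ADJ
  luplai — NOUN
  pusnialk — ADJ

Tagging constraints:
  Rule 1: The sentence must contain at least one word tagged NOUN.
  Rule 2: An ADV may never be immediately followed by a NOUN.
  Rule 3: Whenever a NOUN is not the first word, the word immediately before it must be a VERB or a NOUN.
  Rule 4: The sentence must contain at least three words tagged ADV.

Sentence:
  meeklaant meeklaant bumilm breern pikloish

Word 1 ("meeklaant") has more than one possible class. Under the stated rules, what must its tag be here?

Candidates per position — 1:meeklaant {ADV,ADJ}; 2:meeklaant {ADV,ADJ}; 3:bumilm {ADV}; 4:breern {VERB}; 5:pikloish {NOUN}.
Position 1: tagging it ADJ would leave rule 4 unsatisfiable, so it must be ADV.
Position 2: tagging it ADJ would leave rule 4 unsatisfiable, so it must be ADV.
The only consistent sequence is: ADV ADV ADV VERB NOUN.
Check: rule 1 satisfied; rule 2 satisfied; rule 3 satisfied; rule 4 satisfied.

ADV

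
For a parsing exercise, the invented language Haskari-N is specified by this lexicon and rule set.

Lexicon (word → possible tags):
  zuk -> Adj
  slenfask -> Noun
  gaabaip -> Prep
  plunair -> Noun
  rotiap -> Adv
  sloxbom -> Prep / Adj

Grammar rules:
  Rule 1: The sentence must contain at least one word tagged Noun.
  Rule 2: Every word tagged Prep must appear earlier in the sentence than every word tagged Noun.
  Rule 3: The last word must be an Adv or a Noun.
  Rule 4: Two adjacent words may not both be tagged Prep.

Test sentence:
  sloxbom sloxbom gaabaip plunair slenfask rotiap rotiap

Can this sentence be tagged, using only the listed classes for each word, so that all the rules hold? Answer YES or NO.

YES

Candidates per position — 1:sloxbom {Prep,Adj}; 2:sloxbom {Prep,Adj}; 3:gaabaip {Prep}; 4:plunair {Noun}; 5:slenfask {Noun}; 6:rotiap {Adv}; 7:rotiap {Adv}.
One satisfying assignment: Prep Adj Prep Noun Noun Adv Adv.
Rule-by-rule: rule 1 ok; rule 2 ok; rule 3 ok; rule 4 ok.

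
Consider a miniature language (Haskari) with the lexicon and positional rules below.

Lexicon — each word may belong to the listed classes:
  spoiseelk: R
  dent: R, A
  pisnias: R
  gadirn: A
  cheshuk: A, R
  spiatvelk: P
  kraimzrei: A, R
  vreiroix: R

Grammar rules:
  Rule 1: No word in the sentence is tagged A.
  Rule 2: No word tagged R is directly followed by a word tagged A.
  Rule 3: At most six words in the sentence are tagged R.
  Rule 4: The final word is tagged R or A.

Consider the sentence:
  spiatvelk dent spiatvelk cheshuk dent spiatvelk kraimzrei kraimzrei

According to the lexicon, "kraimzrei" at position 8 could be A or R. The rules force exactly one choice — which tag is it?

R

Candidates per position — 1:spiatvelk {P}; 2:dent {R,A}; 3:spiatvelk {P}; 4:cheshuk {A,R}; 5:dent {R,A}; 6:spiatvelk {P}; 7:kraimzrei {A,R}; 8:kraimzrei {A,R}.
Position 2: tagging it A would leave rule 1 unsatisfiable, so it must be R.
Position 4: tagging it A would leave rule 1 unsatisfiable, so it must be R.
Position 5: tagging it A would leave rule 1 unsatisfiable, so it must be R.
Position 7: tagging it A would leave rule 1 unsatisfiable, so it must be R.
Position 8: tagging it A would leave rule 1 unsatisfiable, so it must be R.
So the tagging must be: P R P R R P R R.
Check: rule 1 satisfied; rule 2 satisfied; rule 3 satisfied; rule 4 satisfied.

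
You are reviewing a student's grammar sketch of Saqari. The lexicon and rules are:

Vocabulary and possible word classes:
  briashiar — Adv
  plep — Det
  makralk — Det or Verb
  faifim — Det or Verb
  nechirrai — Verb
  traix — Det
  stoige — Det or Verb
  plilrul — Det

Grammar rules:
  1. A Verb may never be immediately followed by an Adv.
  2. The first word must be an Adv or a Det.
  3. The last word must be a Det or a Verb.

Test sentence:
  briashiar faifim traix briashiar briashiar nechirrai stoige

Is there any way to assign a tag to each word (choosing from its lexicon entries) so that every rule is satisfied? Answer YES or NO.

Candidates per position — 1:briashiar {Adv}; 2:faifim {Det,Verb}; 3:traix {Det}; 4:briashiar {Adv}; 5:briashiar {Adv}; 6:nechirrai {Verb}; 7:stoige {Det,Verb}.
One satisfying assignment: Adv Verb Det Adv Adv Verb Det.
Rule-by-rule: rule 1 satisfied; rule 2 satisfied; rule 3 satisfied.

YES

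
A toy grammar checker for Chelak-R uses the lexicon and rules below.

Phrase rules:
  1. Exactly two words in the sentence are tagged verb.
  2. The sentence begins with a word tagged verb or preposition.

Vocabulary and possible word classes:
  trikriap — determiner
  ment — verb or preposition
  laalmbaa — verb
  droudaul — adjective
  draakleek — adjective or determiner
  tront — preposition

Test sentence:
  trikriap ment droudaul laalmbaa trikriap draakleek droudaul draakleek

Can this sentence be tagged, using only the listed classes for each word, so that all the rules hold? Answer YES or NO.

NO

Candidates per position — 1:trikriap {determiner}; 2:ment {verb,preposition}; 3:droudaul {adjective}; 4:laalmbaa {verb}; 5:trikriap {determiner}; 6:draakleek {adjective,determiner}; 7:droudaul {adjective}; 8:draakleek {adjective,determiner}.
Rule 2 cannot be satisfied by any choice of tags from the lexicon.
So there is no consistent tagging.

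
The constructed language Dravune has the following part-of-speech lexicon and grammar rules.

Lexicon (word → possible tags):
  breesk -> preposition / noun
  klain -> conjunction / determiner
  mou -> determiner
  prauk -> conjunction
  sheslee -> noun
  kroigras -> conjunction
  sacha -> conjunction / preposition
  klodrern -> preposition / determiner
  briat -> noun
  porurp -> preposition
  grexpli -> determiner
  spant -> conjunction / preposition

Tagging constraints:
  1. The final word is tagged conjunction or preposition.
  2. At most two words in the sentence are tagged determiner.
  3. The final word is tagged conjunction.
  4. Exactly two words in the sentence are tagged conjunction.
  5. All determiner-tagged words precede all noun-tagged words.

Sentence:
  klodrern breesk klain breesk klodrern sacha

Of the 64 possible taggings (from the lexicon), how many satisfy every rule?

10

Candidates per position — 1:klodrern {preposition,determiner}; 2:breesk {preposition,noun}; 3:klain {conjunction,determiner}; 4:breesk {preposition,noun}; 5:klodrern {preposition,determiner}; 6:sacha {conjunction,preposition}.
There are 64 candidate sequences in total.
Checking each against the rules leaves 10 sequences.
Count = 10.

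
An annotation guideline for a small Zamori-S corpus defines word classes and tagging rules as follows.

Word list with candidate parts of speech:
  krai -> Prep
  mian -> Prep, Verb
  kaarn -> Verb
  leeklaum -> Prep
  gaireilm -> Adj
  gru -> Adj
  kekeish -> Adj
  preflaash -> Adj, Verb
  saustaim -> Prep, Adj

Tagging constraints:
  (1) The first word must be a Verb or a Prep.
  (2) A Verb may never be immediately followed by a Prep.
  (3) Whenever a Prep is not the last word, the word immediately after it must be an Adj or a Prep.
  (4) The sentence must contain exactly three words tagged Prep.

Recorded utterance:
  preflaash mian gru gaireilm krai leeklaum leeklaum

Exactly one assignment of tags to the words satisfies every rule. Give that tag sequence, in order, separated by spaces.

Verb Verb Adj Adj Prep Prep Prep

Candidates per position — 1:preflaash {Adj,Verb}; 2:mian {Prep,Verb}; 3:gru {Adj}; 4:gaireilm {Adj}; 5:krai {Prep}; 6:leeklaum {Prep}; 7:leeklaum {Prep}.
Word 1 cannot be Adj — rule 1 would then fail for every completion. It is Verb.
Word 2 cannot be Prep — rule 2 would then fail for every completion. It is Verb.
The only consistent sequence is: Verb Verb Adj Adj Prep Prep Prep.
Check: rule 1 satisfied; rule 2 satisfied; rule 3 satisfied; rule 4 satisfied.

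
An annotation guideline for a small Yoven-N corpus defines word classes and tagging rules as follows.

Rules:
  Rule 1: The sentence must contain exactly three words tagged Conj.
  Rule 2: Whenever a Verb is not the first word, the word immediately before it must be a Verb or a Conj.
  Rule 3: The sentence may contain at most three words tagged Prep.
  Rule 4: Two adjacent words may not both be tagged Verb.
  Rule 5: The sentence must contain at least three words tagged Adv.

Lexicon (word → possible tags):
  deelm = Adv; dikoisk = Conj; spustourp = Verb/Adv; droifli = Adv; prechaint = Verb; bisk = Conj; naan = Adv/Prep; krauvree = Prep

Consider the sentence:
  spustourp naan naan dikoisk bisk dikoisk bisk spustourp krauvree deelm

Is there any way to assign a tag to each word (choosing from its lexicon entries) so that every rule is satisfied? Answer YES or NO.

Candidates per position — 1:spustourp {Verb,Adv}; 2:naan {Adv,Prep}; 3:naan {Adv,Prep}; 4:dikoisk {Conj}; 5:bisk {Conj}; 6:dikoisk {Conj}; 7:bisk {Conj}; 8:spustourp {Verb,Adv}; 9:krauvree {Prep}; 10:deelm {Adv}.
Rule 1 cannot be satisfied by any choice of tags from the lexicon.
So there is no consistent tagging.

NO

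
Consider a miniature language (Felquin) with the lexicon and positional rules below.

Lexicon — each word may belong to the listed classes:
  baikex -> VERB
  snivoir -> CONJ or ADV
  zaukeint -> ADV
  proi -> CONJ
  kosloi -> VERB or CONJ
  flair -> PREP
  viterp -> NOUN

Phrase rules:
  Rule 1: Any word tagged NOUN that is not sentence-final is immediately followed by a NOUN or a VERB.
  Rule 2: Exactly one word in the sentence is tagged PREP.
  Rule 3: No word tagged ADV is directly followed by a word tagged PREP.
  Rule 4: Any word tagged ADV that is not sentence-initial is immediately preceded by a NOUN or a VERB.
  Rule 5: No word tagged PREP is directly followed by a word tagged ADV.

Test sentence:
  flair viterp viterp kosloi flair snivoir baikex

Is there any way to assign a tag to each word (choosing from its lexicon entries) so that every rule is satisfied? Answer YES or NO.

NO

Candidates per position — 1:flair {PREP}; 2:viterp {NOUN}; 3:viterp {NOUN}; 4:kosloi {VERB,CONJ}; 5:flair {PREP}; 6:snivoir {CONJ,ADV}; 7:baikex {VERB}.
Rule 2 cannot be satisfied by any choice of tags from the lexicon.
So there is no consistent tagging.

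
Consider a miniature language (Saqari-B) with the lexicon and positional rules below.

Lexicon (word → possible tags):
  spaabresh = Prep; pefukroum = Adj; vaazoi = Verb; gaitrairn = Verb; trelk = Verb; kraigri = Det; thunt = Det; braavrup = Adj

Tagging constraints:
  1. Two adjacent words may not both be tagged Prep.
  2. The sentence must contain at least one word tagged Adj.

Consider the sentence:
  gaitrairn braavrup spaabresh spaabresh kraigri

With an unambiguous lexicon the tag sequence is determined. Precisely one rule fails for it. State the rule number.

1

Fixed tagging: Verb Adj Prep Prep Det.
Checking each rule: R1 violated, R2 holds.
Only rule 1 fails.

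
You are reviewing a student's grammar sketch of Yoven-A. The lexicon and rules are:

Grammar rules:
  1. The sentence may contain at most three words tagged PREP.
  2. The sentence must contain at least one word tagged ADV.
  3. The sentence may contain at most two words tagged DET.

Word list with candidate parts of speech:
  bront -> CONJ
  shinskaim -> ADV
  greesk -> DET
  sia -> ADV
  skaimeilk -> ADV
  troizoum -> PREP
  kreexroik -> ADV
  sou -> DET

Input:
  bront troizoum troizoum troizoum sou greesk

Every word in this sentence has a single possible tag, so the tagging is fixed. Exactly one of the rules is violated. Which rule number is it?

2

Fixed tagging: CONJ PREP PREP PREP DET DET.
Checking each rule: R1 ✓, R2 ✗, R3 ✓.
Only rule 2 fails.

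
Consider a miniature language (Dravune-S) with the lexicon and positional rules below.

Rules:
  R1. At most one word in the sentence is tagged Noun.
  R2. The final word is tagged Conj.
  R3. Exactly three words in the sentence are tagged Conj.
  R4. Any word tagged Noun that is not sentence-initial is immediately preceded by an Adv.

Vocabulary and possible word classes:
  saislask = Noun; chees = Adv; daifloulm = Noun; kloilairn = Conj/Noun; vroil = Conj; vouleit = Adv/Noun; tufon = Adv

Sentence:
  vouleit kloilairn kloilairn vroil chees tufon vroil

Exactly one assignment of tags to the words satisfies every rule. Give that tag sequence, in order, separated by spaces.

Candidates per position — 1:vouleit {Adv,Noun}; 2:kloilairn {Conj,Noun}; 3:kloilairn {Conj,Noun}; 4:vroil {Conj}; 5:chees {Adv}; 6:tufon {Adv}; 7:vroil {Conj}.
If word 3 were Noun, no tagging could satisfy rule 4; so word 3 is Conj.
If word 2 were Conj, no tagging could satisfy rule 3; so word 2 is Noun.
If word 1 were Noun, no tagging could satisfy rule 1; so word 1 is Adv.
The unique satisfying tagging is: Adv Noun Conj Conj Adv Adv Conj.
Rule-by-rule: rule 1 ok; rule 2 ok; rule 3 ok; rule 4 ok.

Adv Noun Conj Conj Adv Adv Conj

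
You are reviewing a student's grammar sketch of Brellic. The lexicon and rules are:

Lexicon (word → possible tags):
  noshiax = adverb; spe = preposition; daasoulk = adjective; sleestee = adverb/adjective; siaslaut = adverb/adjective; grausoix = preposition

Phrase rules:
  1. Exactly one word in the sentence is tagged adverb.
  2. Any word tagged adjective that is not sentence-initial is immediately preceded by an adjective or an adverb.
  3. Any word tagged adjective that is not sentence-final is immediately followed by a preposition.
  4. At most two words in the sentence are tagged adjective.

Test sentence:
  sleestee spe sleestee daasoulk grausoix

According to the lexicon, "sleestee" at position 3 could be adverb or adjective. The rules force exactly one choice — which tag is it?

Candidates per position — 1:sleestee {adverb,adjective}; 2:spe {preposition}; 3:sleestee {adverb,adjective}; 4:daasoulk {adjective}; 5:grausoix {preposition}.
If word 3 were adjective, no tagging could satisfy rule 2; so word 3 is adverb.
If word 1 were adverb, no tagging could satisfy rule 1; so word 1 is adjective.
The only consistent sequence is: adjective preposition adverb adjective preposition.
Rule-by-rule: rule 1 holds; rule 2 holds; rule 3 holds; rule 4 holds.

adverb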